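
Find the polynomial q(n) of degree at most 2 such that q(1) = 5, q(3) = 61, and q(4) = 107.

Write q(n) = an^2 + bn + c. Substituting each data point gives a linear system:
  a + b + c = 5
  9a + 3b + c = 61
  16a + 4b + c = 107
Solving the system yields a = 6, b = 4, c = -5.
So q(n) = 6n² + 4n - 5.
Check: q(4) = 107. ✓

q(n) = 6n^2 + 4n - 5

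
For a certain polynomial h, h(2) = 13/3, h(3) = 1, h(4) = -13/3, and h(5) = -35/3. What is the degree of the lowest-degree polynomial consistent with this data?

Forward differences of the values at n = 2, 3, 4, 5:
  h  : 13/3  1  -13/3  -35/3
  Δ  : -10/3  -16/3  -22/3
  Δ^2: -2  -2
  Δ^3: 0
The second differences are constant (-2) and nonzero, while all higher differences vanish, so the minimal degree is 2.

2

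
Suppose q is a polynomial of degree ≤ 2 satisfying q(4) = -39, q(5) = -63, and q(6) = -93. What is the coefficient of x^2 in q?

-3

Write q(x) = ax^2 + bx + c. Substituting each data point gives a linear system:
  16a + 4b + c = -39
  25a + 5b + c = -63
  36a + 6b + c = -93
Solving the system yields a = -3, b = 3, c = -3.
So q(x) = -3x^2 + 3x - 3.
The leading coefficient is -3.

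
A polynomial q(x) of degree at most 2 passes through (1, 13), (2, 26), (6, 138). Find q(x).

Write q(x) = ax^2 + bx + c. Substituting each data point gives a linear system:
  a + b + c = 13
  4a + 2b + c = 26
  36a + 6b + c = 138
Solving the system yields a = 3, b = 4, c = 6.
So q(x) = 3x² + 4x + 6.
Check: q(6) = 138. ✓

q(x) = 3x^2 + 4x + 6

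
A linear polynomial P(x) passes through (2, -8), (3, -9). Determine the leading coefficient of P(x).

-1

Write P(x) = ax + b. Substituting each data point gives a linear system:
  2a + b = -8
  3a + b = -9
Solving the system yields a = -1, b = -6.
So P(x) = -x - 6.
The leading coefficient is -1.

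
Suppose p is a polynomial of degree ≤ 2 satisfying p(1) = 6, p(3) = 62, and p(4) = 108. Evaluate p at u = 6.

236

Write p(u) = au^2 + bu + c. Substituting each data point gives a linear system:
  a + b + c = 6
  9a + 3b + c = 62
  16a + 4b + c = 108
Solving the system yields a = 6, b = 4, c = -4.
So p(u) = 6u² + 4u - 4.
Then p(6) = 236.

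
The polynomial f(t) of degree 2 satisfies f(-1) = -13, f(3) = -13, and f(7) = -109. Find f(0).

-4

Write f(t) = at^2 + bt + c. Substituting each data point gives a linear system:
  a - b + c = -13
  9a + 3b + c = -13
  49a + 7b + c = -109
Solving the system yields a = -3, b = 6, c = -4.
So f(t) = -3t^2 + 6t - 4.
Then f(0) = -4.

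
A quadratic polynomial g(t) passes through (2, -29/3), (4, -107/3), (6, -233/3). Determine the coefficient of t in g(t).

-1

Write g(t) = at^2 + bt + c. Substituting each data point gives a linear system:
  4a + 2b + c = -29/3
  16a + 4b + c = -107/3
  36a + 6b + c = -233/3
Solving the system yields a = -2, b = -1, c = 1/3.
So g(t) = -2t^2 - t + 1/3.
The coefficient of t is -1.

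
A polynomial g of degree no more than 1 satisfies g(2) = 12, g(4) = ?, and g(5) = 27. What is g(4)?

The 2 known points determine the degree-1 polynomial uniquely.
Write g(n) = an + b. Substituting each data point gives a linear system:
  2a + b = 12
  5a + b = 27
Solving the system yields a = 5, b = 2.
So g(n) = 5n + 2.
Then g(4) = 22.

22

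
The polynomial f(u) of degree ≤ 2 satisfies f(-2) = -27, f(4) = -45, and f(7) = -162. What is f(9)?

-280

Using the Lagrange interpolation formula with nodes -2, 4, 7:
  L_0(u) = (u - 4)(u - 7) / 54
  L_1(u) = (u + 2)(u - 7) / -18
  L_2(u) = (u + 2)(u - 4) / 27
Then f(u) = -27·L_0(u) - 45·L_1(u) - 162·L_2(u).
Expanding and collecting terms gives f(u) = -4u^2 + 5u - 1.
Evaluating at u = 9: f(9) = -280.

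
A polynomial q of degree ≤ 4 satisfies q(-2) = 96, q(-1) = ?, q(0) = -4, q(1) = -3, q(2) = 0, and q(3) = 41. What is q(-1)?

9

The 5 known points determine the degree-4 polynomial uniquely.
Write q(t) = at^4 + bt^3 + ct^2 + dt + e. Substituting each data point gives a linear system:
  16a - 8b + 4c - 2d + e = 96
  e = -4
  a + b + c + d + e = -3
  16a + 8b + 4c + 2d + e = 0
  81a + 27b + 9c + 3d + e = 41
Solving the system yields a = 2, b = -6, c = 5, d = 0, e = -4.
So q(t) = 2t⁴ - 6t³ + 5t² - 4.
Then q(-1) = 9.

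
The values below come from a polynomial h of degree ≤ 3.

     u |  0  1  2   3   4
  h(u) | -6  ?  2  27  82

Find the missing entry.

-5

On equispaced nodes a degree-3 polynomial has vanishing fourth forward difference, so
  h(0) - 4·h(1) + 6·h(2) - 4·h(3) + h(4) = 0.
Substituting the known values and solving for h(1):
  -4·h(1) = 20
  h(1) = -5.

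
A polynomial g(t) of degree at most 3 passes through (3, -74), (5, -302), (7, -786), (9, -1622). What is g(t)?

g(t) = -2t^3 - 2t^2 - 2

Write g(t) = at^3 + bt^2 + ct + d. Substituting each data point gives a linear system:
  27a + 9b + 3c + d = -74
  125a + 25b + 5c + d = -302
  343a + 49b + 7c + d = -786
  729a + 81b + 9c + d = -1622
Solving the system yields a = -2, b = -2, c = 0, d = -2.
So g(t) = -2t^3 - 2t^2 - 2.
Check: g(5) = -302. ✓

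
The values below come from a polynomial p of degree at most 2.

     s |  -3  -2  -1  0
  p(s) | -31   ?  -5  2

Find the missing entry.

-16

The 3 known points determine the degree-2 polynomial uniquely.
Write p(s) = as^2 + bs + c. Substituting each data point gives a linear system:
  9a - 3b + c = -31
  a - b + c = -5
  c = 2
Solving the system yields a = -2, b = 5, c = 2.
So p(s) = -2s^2 + 5s + 2.
Then p(-2) = -16.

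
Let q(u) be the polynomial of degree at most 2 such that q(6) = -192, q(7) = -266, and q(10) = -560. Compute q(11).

-682

Write q(u) = au^2 + bu + c. Substituting each data point gives a linear system:
  36a + 6b + c = -192
  49a + 7b + c = -266
  100a + 10b + c = -560
Solving the system yields a = -6, b = 4, c = 0.
So q(u) = -6u² + 4u.
Then q(11) = -682.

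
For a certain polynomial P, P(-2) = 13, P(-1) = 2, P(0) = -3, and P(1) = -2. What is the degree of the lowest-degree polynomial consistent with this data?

Forward differences of the values at s = -2, -1, 0, 1:
  P  : 13  2  -3  -2
  Δ  : -11  -5  1
  Δ^2: 6  6
  Δ^3: 0
The second differences are constant (6) and nonzero, while all higher differences vanish, so the minimal degree is 2.

2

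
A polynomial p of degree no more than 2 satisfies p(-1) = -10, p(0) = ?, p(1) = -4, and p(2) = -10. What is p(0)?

The 3 known points determine the degree-2 polynomial uniquely.
Write p(x) = ax^2 + bx + c. Substituting each data point gives a linear system:
  a - b + c = -10
  a + b + c = -4
  4a + 2b + c = -10
Solving the system yields a = -3, b = 3, c = -4.
So p(x) = -3x² + 3x - 4.
Then p(0) = -4.

-4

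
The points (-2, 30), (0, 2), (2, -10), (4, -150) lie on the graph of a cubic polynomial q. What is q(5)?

-313

Forward differences of the values at n = -2, 0, 2, 4:
  q  : 30  2  -10  -150
  Δ  : -28  -12  -140
  Δ^2: 16  -128
  Δ^3: -144
The third differences are constant, confirming degree 3.
Interpolating (Newton forward form) and evaluating at n = 5 gives q(5) = -313.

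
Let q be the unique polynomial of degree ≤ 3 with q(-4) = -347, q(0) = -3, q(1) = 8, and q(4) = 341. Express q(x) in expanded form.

q(x) = 5x^3 + 6x - 3

Write q(x) = ax^3 + bx^2 + cx + d. Substituting each data point gives a linear system:
  -64a + 16b - 4c + d = -347
  d = -3
  a + b + c + d = 8
  64a + 16b + 4c + d = 341
Solving the system yields a = 5, b = 0, c = 6, d = -3.
So q(x) = 5x^3 + 6x - 3.
Check: q(1) = 8. ✓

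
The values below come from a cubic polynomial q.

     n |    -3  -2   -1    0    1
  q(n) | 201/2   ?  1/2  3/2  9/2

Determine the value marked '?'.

51/2

The 4 known points determine the degree-3 polynomial uniquely.
Write q(n) = an^3 + bn^2 + cn + d. Substituting each data point gives a linear system:
  -27a + 9b - 3c + d = 201/2
  -a + b - c + d = 1/2
  d = 3/2
  a + b + c + d = 9/2
Solving the system yields a = -4, b = 1, c = 6, d = 3/2.
So q(n) = -4n^3 + n^2 + 6n + 3/2.
Then q(-2) = 51/2.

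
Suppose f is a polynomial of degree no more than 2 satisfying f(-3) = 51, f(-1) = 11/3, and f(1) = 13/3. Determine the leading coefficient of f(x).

Write f(x) = ax^2 + bx + c. Substituting each data point gives a linear system:
  9a - 3b + c = 51
  a - b + c = 11/3
  a + b + c = 13/3
Solving the system yields a = 6, b = 1/3, c = -2.
So f(x) = 6x^2 + (1/3)x - 2.
The leading coefficient is 6.

6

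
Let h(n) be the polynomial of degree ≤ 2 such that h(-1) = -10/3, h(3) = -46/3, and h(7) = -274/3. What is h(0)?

Write h(n) = an^2 + bn + c. Substituting each data point gives a linear system:
  a - b + c = -10/3
  9a + 3b + c = -46/3
  49a + 7b + c = -274/3
Solving the system yields a = -2, b = 1, c = -1/3.
So h(n) = -2n^2 + n - 1/3.
Then h(0) = -1/3.

-1/3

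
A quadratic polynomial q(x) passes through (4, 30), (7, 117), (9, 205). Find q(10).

Using the Lagrange interpolation formula with nodes 4, 7, 9:
  L_0(x) = (x - 7)(x - 9) / 15
  L_1(x) = (x - 4)(x - 9) / -6
  L_2(x) = (x - 4)(x - 7) / 10
Then q(x) = 30·L_0(x) + 117·L_1(x) + 205·L_2(x).
Expanding and collecting terms gives q(x) = 3x^2 - 4x - 2.
Evaluating at x = 10: q(10) = 258.

258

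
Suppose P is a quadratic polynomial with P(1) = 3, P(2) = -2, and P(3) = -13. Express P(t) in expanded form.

P(t) = -3t^2 + 4t + 2

Write P(t) = at^2 + bt + c. Substituting each data point gives a linear system:
  a + b + c = 3
  4a + 2b + c = -2
  9a + 3b + c = -13
Solving the system yields a = -3, b = 4, c = 2.
So P(t) = -3t^2 + 4t + 2.
Check: P(1) = 3. ✓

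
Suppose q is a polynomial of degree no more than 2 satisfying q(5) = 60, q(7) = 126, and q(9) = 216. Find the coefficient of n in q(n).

-3

Write q(n) = an^2 + bn + c. Substituting each data point gives a linear system:
  25a + 5b + c = 60
  49a + 7b + c = 126
  81a + 9b + c = 216
Solving the system yields a = 3, b = -3, c = 0.
So q(n) = 3n^2 - 3n.
The coefficient of n is -3.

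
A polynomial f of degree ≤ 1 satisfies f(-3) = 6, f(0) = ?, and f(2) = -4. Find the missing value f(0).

0

The 2 known points determine the degree-1 polynomial uniquely.
Write f(s) = as + b. Substituting each data point gives a linear system:
  -3a + b = 6
  2a + b = -4
Solving the system yields a = -2, b = 0.
So f(s) = -2s.
Then f(0) = 0.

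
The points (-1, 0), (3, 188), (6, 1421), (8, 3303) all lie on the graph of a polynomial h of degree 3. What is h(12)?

10907

Using the Lagrange interpolation formula with nodes -1, 3, 6, 8:
  L_0(x) = (x - 3)(x - 6)(x - 8) / -252
  L_1(x) = (x + 1)(x - 6)(x - 8) / 60
  L_2(x) = (x + 1)(x - 3)(x - 8) / -42
  L_3(x) = (x + 1)(x - 3)(x - 6) / 90
Then h(x) = 0·L_0(x) + 188·L_1(x) + 1421·L_2(x) + 3303·L_3(x).
Expanding and collecting terms gives h(x) = 6x^3 + 4x^2 - 3x - 1.
Evaluating at x = 12: h(12) = 10907.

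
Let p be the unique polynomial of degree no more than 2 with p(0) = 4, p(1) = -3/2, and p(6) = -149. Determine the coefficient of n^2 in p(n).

Write p(n) = an^2 + bn + c. Substituting each data point gives a linear system:
  c = 4
  a + b + c = -3/2
  36a + 6b + c = -149
Solving the system yields a = -4, b = -3/2, c = 4.
So p(n) = -4n² - (3/2)n + 4.
The leading coefficient is -4.

-4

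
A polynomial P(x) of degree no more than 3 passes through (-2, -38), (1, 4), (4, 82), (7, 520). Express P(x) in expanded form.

P(x) = 2x^3 - 4x^2 + 4x + 2

Write P(x) = ax^3 + bx^2 + cx + d. Substituting each data point gives a linear system:
  -8a + 4b - 2c + d = -38
  a + b + c + d = 4
  64a + 16b + 4c + d = 82
  343a + 49b + 7c + d = 520
Solving the system yields a = 2, b = -4, c = 4, d = 2.
So P(x) = 2x³ - 4x² + 4x + 2.
Check: P(4) = 82. ✓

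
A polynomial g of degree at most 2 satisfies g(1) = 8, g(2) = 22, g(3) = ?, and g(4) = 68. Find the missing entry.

42

On equispaced nodes a degree-2 polynomial has vanishing third forward difference, so
  - g(1) + 3·g(2) - 3·g(3) + g(4) = 0.
Substituting the known values and solving for g(3):
  -3·g(3) = -126
  g(3) = 42.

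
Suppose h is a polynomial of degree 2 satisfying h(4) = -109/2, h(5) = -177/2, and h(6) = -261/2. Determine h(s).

h(s) = -4s^2 + 2s + 3/2

Write h(s) = as^2 + bs + c. Substituting each data point gives a linear system:
  16a + 4b + c = -109/2
  25a + 5b + c = -177/2
  36a + 6b + c = -261/2
Solving the system yields a = -4, b = 2, c = 3/2.
So h(s) = -4s^2 + 2s + 3/2.
Check: h(5) = -177/2. ✓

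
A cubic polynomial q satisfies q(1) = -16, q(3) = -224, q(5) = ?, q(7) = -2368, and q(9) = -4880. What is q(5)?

-912

The 4 known points determine the degree-3 polynomial uniquely.
Write q(x) = ax^3 + bx^2 + cx + d. Substituting each data point gives a linear system:
  a + b + c + d = -16
  27a + 9b + 3c + d = -224
  343a + 49b + 7c + d = -2368
  729a + 81b + 9c + d = -4880
Solving the system yields a = -6, b = -6, c = -2, d = -2.
So q(x) = -6x³ - 6x² - 2x - 2.
Then q(5) = -912.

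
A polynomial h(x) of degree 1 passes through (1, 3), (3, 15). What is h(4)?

21

Using the Lagrange interpolation formula with nodes 1, 3:
  L_0(x) = (x - 3) / -2
  L_1(x) = (x - 1) / 2
Then h(x) = 3·L_0(x) + 15·L_1(x).
Expanding and collecting terms gives h(x) = 6x - 3.
Evaluating at x = 4: h(4) = 21.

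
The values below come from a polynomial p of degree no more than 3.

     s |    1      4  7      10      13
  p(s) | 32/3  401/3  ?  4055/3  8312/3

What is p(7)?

The 4 known points determine the degree-3 polynomial uniquely.
Write p(s) = as^3 + bs^2 + cs + d. Substituting each data point gives a linear system:
  a + b + c + d = 32/3
  64a + 16b + 4c + d = 401/3
  1000a + 100b + 10c + d = 4055/3
  2197a + 169b + 13c + d = 8312/3
Solving the system yields a = 1, b = 3, c = 5, d = 5/3.
So p(s) = s³ + 3s² + 5s + 5/3.
Then p(7) = 1580/3.

1580/3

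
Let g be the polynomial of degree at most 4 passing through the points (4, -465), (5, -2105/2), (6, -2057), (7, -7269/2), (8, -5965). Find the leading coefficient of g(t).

-1

Write g(t) = at^4 + bt^3 + ct^2 + dt + e. Substituting each data point gives a linear system:
  256a + 64b + 16c + 4d + e = -465
  625a + 125b + 25c + 5d + e = -2105/2
  1296a + 216b + 36c + 6d + e = -2057
  2401a + 343b + 49c + 7d + e = -7269/2
  4096a + 512b + 64c + 8d + e = -5965
Solving the system yields a = -1, b = -4, c = 5/2, d = 3, e = -5.
So g(t) = -t^4 - 4t^3 + (5/2)t^2 + 3t - 5.
The leading coefficient is -1.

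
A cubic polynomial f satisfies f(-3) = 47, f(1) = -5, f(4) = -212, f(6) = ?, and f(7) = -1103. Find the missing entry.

-700

The 4 known points determine the degree-3 polynomial uniquely.
Write f(s) = as^3 + bs^2 + cs + d. Substituting each data point gives a linear system:
  -27a + 9b - 3c + d = 47
  a + b + c + d = -5
  64a + 16b + 4c + d = -212
  343a + 49b + 7c + d = -1103
Solving the system yields a = -3, b = -2, c = 4, d = -4.
So f(s) = -3s^3 - 2s^2 + 4s - 4.
Then f(6) = -700.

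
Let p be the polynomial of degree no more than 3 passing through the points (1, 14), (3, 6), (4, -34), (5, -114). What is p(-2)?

26

Using the Lagrange interpolation formula with nodes 1, 3, 4, 5:
  L_0(x) = (x - 3)(x - 4)(x - 5) / -24
  L_1(x) = (x - 1)(x - 4)(x - 5) / 4
  L_2(x) = (x - 1)(x - 3)(x - 5) / -3
  L_3(x) = (x - 1)(x - 3)(x - 4) / 8
Then p(x) = 14·L_0(x) + 6·L_1(x) - 34·L_2(x) - 114·L_3(x).
Expanding and collecting terms gives p(x) = -2x^3 + 4x^2 + 6x + 6.
Evaluating at x = -2: p(-2) = 26.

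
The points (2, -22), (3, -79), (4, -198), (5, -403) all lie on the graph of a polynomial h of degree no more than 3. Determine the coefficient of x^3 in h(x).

-4

Write h(x) = ax^3 + bx^2 + cx + d. Substituting each data point gives a linear system:
  8a + 4b + 2c + d = -22
  27a + 9b + 3c + d = -79
  64a + 16b + 4c + d = -198
  125a + 25b + 5c + d = -403
Solving the system yields a = -4, b = 5, c = -6, d = 2.
So h(x) = -4x^3 + 5x^2 - 6x + 2.
The leading coefficient is -4.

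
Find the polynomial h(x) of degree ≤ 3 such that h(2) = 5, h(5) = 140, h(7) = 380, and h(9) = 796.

Write h(x) = ax^3 + bx^2 + cx + d. Substituting each data point gives a linear system:
  8a + 4b + 2c + d = 5
  125a + 25b + 5c + d = 140
  343a + 49b + 7c + d = 380
  729a + 81b + 9c + d = 796
Solving the system yields a = 1, b = 1, c = -1, d = -5.
So h(x) = x^3 + x^2 - x - 5.
Check: h(9) = 796. ✓

h(x) = x^3 + x^2 - x - 5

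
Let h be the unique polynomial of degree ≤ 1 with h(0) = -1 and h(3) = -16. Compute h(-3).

Write h(n) = an + b. Substituting each data point gives a linear system:
  b = -1
  3a + b = -16
Solving the system yields a = -5, b = -1.
So h(n) = -5n - 1.
Then h(-3) = 14.

14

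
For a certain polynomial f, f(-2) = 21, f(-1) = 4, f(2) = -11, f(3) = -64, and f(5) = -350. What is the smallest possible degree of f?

3

Divided differences on the nodes -2, -1, 2, 3, 5:
  order 0: 21  4  -11  -64  -350
  order 1: -17  -5  -53  -143
  order 2: 3  -12  -30
  order 3: -3  -3
  order 4: 0
The order-3 divided differences are all -3 (nonzero) and every higher order vanishes, so the data lies on a polynomial of degree exactly 3.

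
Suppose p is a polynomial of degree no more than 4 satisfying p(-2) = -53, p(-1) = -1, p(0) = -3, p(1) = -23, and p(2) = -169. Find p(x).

Write p(x) = ax^4 + bx^3 + cx^2 + dx + e. Substituting each data point gives a linear system:
  16a - 8b + 4c - 2d + e = -53
  a - b + c - d + e = -1
  e = -3
  a + b + c + d + e = -23
  16a + 8b + 4c + 2d + e = -169
Solving the system yields a = -6, b = -6, c = -3, d = -5, e = -3.
So p(x) = -6x⁴ - 6x³ - 3x² - 5x - 3.
Check: p(-1) = -1. ✓

p(x) = -6x^4 - 6x^3 - 3x^2 - 5x - 3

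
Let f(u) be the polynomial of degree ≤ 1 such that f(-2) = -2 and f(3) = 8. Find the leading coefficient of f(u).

2

Write f(u) = au + b. Substituting each data point gives a linear system:
  -2a + b = -2
  3a + b = 8
Solving the system yields a = 2, b = 2.
So f(u) = 2u + 2.
The leading coefficient is 2.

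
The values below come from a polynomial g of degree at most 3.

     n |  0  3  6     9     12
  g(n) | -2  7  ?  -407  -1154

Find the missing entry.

The 4 known points determine the degree-3 polynomial uniquely.
Write g(n) = an^3 + bn^2 + cn + d. Substituting each data point gives a linear system:
  d = -2
  27a + 9b + 3c + d = 7
  729a + 81b + 9c + d = -407
  1728a + 144b + 12c + d = -1154
Solving the system yields a = -1, b = 4, c = 0, d = -2.
So g(n) = -n³ + 4n² - 2.
Then g(6) = -74.

-74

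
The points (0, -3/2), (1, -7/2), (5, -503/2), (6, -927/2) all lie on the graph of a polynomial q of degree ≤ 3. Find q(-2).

Using the Lagrange interpolation formula with nodes 0, 1, 5, 6:
  L_0(s) = (s - 1)(s - 5)(s - 6) / -30
  L_1(s) = s(s - 5)(s - 6) / 20
  L_2(s) = s(s - 1)(s - 6) / -20
  L_3(s) = s(s - 1)(s - 5) / 30
Then q(s) = -3/2·L_0(s) - 7/2·L_1(s) - 503/2·L_2(s) - 927/2·L_3(s).
Expanding and collecting terms gives q(s) = -3s^3 + 6s^2 - 5s - 3/2.
Evaluating at s = -2: q(-2) = 113/2.

113/2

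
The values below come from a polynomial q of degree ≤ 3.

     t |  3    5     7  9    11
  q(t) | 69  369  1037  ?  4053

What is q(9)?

The 4 known points determine the degree-3 polynomial uniquely.
Write q(t) = at^3 + bt^2 + ct + d. Substituting each data point gives a linear system:
  27a + 9b + 3c + d = 69
  125a + 25b + 5c + d = 369
  343a + 49b + 7c + d = 1037
  1331a + 121b + 11c + d = 4053
Solving the system yields a = 3, b = 1, c = -5, d = -6.
So q(t) = 3t^3 + t^2 - 5t - 6.
Then q(9) = 2217.

2217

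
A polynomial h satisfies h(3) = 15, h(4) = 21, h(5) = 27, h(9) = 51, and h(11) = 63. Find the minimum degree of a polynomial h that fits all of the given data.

1

Divided differences on the nodes 3, 4, 5, 9, 11:
  order 0: 15  21  27  51  63
  order 1: 6  6  6  6
  order 2: 0  0  0
  order 3: 0  0
  order 4: 0
The order-1 divided differences are all 6 (nonzero) and every higher order vanishes, so the data lies on a polynomial of degree exactly 1.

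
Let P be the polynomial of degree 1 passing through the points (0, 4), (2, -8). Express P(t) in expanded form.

Write P(t) = at + b. Substituting each data point gives a linear system:
  b = 4
  2a + b = -8
Solving the system yields a = -6, b = 4.
So P(t) = -6t + 4.
Check: P(2) = -8. ✓

P(t) = -6t + 4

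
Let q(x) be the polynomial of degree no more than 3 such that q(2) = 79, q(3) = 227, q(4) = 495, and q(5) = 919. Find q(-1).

-5

Forward differences of the values at x = 2, 3, 4, 5:
  q  : 79  227  495  919
  Δ  : 148  268  424
  Δ^2: 120  156
  Δ^3: 36
The third differences are constant, confirming degree 3.
Interpolating (Newton forward form) and evaluating at x = -1 gives q(-1) = -5.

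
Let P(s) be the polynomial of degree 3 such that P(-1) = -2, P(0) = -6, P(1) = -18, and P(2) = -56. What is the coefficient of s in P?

-5

Write P(s) = as^3 + bs^2 + cs + d. Substituting each data point gives a linear system:
  -a + b - c + d = -2
  d = -6
  a + b + c + d = -18
  8a + 4b + 2c + d = -56
Solving the system yields a = -3, b = -4, c = -5, d = -6.
So P(s) = -3s³ - 4s² - 5s - 6.
The coefficient of s is -5.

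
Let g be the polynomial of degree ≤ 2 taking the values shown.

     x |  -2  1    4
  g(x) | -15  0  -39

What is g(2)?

-7

Write g(x) = ax^2 + bx + c. Substituting each data point gives a linear system:
  4a - 2b + c = -15
  a + b + c = 0
  16a + 4b + c = -39
Solving the system yields a = -3, b = 2, c = 1.
So g(x) = -3x^2 + 2x + 1.
Then g(2) = -7.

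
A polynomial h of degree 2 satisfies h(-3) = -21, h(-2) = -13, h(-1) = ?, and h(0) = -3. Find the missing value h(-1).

The 3 known points determine the degree-2 polynomial uniquely.
Write h(n) = an^2 + bn + c. Substituting each data point gives a linear system:
  9a - 3b + c = -21
  4a - 2b + c = -13
  c = -3
Solving the system yields a = -1, b = 3, c = -3.
So h(n) = -n^2 + 3n - 3.
Then h(-1) = -7.

-7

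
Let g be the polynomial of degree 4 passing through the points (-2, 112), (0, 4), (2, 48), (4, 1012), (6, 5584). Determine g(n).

g(n) = 5n^4 - 4n^3 - n^2 + 4

Using the Lagrange interpolation formula with nodes -2, 0, 2, 4, 6:
  L_0(n) = n(n - 2)(n - 4)(n - 6) / 384
  L_1(n) = (n + 2)(n - 2)(n - 4)(n - 6) / -96
  L_2(n) = (n + 2)n(n - 4)(n - 6) / 64
  L_3(n) = (n + 2)n(n - 2)(n - 6) / -96
  L_4(n) = (n + 2)n(n - 2)(n - 4) / 384
Then g(n) = 112·L_0(n) + 4·L_1(n) + 48·L_2(n) + 1012·L_3(n) + 5584·L_4(n).
Expanding and collecting terms gives g(n) = 5n⁴ - 4n³ - n² + 4.
Check: g(4) = 1012. ✓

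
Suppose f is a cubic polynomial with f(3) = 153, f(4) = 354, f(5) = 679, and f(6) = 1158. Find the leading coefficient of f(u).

5

Write f(u) = au^3 + bu^2 + cu + d. Substituting each data point gives a linear system:
  27a + 9b + 3c + d = 153
  64a + 16b + 4c + d = 354
  125a + 25b + 5c + d = 679
  216a + 36b + 6c + d = 1158
Solving the system yields a = 5, b = 2, c = 2, d = -6.
So f(u) = 5u^3 + 2u^2 + 2u - 6.
The leading coefficient is 5.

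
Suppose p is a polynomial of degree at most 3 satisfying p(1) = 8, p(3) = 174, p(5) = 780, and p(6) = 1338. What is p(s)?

p(s) = 6s^3 + s^2 + s

Using the Lagrange interpolation formula with nodes 1, 3, 5, 6:
  L_0(s) = (s - 3)(s - 5)(s - 6) / -40
  L_1(s) = (s - 1)(s - 5)(s - 6) / 12
  L_2(s) = (s - 1)(s - 3)(s - 6) / -8
  L_3(s) = (s - 1)(s - 3)(s - 5) / 15
Then p(s) = 8·L_0(s) + 174·L_1(s) + 780·L_2(s) + 1338·L_3(s).
Expanding and collecting terms gives p(s) = 6s^3 + s^2 + s.
Check: p(6) = 1338. ✓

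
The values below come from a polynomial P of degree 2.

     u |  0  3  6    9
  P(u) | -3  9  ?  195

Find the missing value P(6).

On equispaced nodes a degree-2 polynomial has vanishing third forward difference, so
  - P(0) + 3·P(3) - 3·P(6) + P(9) = 0.
Substituting the known values and solving for P(6):
  -3·P(6) = -225
  P(6) = 75.

75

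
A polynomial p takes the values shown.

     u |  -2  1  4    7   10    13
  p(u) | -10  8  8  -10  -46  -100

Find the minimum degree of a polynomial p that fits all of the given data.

Forward differences of the values at u = -2, 1, 4, 7, 10, 13:
  p  : -10  8  8  -10  -46  -100
  Δ  : 18  0  -18  -36  -54
  Δ^2: -18  -18  -18  -18
  Δ^3: 0  0  0
  Δ^4: 0  0
  Δ^5: 0
The second differences are constant (-18) and nonzero, while all higher differences vanish, so the minimal degree is 2.

2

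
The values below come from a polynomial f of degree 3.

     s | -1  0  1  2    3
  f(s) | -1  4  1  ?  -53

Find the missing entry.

On equispaced nodes a degree-3 polynomial has vanishing fourth forward difference, so
  f(-1) - 4·f(0) + 6·f(1) - 4·f(2) + f(3) = 0.
Substituting the known values and solving for f(2):
  -4·f(2) = 64
  f(2) = -16.

-16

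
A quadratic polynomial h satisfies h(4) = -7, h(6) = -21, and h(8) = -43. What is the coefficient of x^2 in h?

Write h(x) = ax^2 + bx + c. Substituting each data point gives a linear system:
  16a + 4b + c = -7
  36a + 6b + c = -21
  64a + 8b + c = -43
Solving the system yields a = -1, b = 3, c = -3.
So h(x) = -x^2 + 3x - 3.
The leading coefficient is -1.

-1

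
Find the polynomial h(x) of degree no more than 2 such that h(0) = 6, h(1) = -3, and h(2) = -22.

h(x) = -5x^2 - 4x + 6

Write h(x) = ax^2 + bx + c. Substituting each data point gives a linear system:
  c = 6
  a + b + c = -3
  4a + 2b + c = -22
Solving the system yields a = -5, b = -4, c = 6.
So h(x) = -5x^2 - 4x + 6.
Check: h(2) = -22. ✓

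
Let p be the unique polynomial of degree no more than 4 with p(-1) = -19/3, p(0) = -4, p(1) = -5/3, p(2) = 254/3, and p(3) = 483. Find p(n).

Using the Lagrange interpolation formula with nodes -1, 0, 1, 2, 3:
  L_0(n) = n(n - 1)(n - 2)(n - 3) / 24
  L_1(n) = (n + 1)(n - 1)(n - 2)(n - 3) / -6
  L_2(n) = (n + 1)n(n - 2)(n - 3) / 4
  L_3(n) = (n + 1)n(n - 1)(n - 3) / -6
  L_4(n) = (n + 1)n(n - 1)(n - 2) / 24
Then p(n) = -19/3·L_0(n) - 4·L_1(n) - 5/3·L_2(n) + 254/3·L_3(n) + 483·L_4(n).
Expanding and collecting terms gives p(n) = 6n^4 + 2n^3 - 6n^2 + (1/3)n - 4.
Check: p(2) = 254/3. ✓

p(n) = 6n^4 + 2n^3 - 6n^2 + (1/3)n - 4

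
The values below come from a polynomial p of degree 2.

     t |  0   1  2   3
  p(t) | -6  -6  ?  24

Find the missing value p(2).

4

On equispaced nodes a degree-2 polynomial has vanishing third forward difference, so
  - p(0) + 3·p(1) - 3·p(2) + p(3) = 0.
Substituting the known values and solving for p(2):
  -3·p(2) = -12
  p(2) = 4.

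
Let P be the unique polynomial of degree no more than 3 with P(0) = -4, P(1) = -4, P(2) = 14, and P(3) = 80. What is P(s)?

P(s) = 5s^3 - 6s^2 + s - 4

Write P(s) = as^3 + bs^2 + cs + d. Substituting each data point gives a linear system:
  d = -4
  a + b + c + d = -4
  8a + 4b + 2c + d = 14
  27a + 9b + 3c + d = 80
Solving the system yields a = 5, b = -6, c = 1, d = -4.
So P(s) = 5s^3 - 6s^2 + s - 4.
Check: P(3) = 80. ✓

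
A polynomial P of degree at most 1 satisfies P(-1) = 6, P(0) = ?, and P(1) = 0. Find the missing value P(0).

On equispaced nodes a degree-1 polynomial has vanishing second forward difference, so
  P(-1) - 2·P(0) + P(1) = 0.
Substituting the known values and solving for P(0):
  -2·P(0) = -6
  P(0) = 3.

3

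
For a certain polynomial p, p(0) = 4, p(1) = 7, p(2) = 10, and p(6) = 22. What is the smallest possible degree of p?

1

Divided differences on the nodes 0, 1, 2, 6:
  order 0: 4  7  10  22
  order 1: 3  3  3
  order 2: 0  0
  order 3: 0
The order-1 divided differences are all 3 (nonzero) and every higher order vanishes, so the data lies on a polynomial of degree exactly 1.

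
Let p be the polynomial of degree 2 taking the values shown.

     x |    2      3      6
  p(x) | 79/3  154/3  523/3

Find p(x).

Write p(x) = ax^2 + bx + c. Substituting each data point gives a linear system:
  4a + 2b + c = 79/3
  9a + 3b + c = 154/3
  36a + 6b + c = 523/3
Solving the system yields a = 4, b = 5, c = 1/3.
So p(x) = 4x² + 5x + 1/3.
Check: p(6) = 523/3. ✓

p(x) = 4x^2 + 5x + 1/3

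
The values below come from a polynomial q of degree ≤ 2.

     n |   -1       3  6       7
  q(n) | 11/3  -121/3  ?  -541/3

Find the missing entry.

-409/3

The 3 known points determine the degree-2 polynomial uniquely.
Write q(n) = an^2 + bn + c. Substituting each data point gives a linear system:
  a - b + c = 11/3
  9a + 3b + c = -121/3
  49a + 7b + c = -541/3
Solving the system yields a = -3, b = -5, c = 5/3.
So q(n) = -3n² - 5n + 5/3.
Then q(6) = -409/3.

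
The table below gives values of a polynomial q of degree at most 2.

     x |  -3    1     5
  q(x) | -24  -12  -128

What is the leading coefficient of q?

-4

Write q(x) = ax^2 + bx + c. Substituting each data point gives a linear system:
  9a - 3b + c = -24
  a + b + c = -12
  25a + 5b + c = -128
Solving the system yields a = -4, b = -5, c = -3.
So q(x) = -4x^2 - 5x - 3.
The leading coefficient is -4.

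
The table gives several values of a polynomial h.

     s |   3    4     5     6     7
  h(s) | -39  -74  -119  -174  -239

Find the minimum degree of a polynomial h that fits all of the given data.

2

Forward differences of the values at s = 3, 4, 5, 6, 7:
  h  : -39  -74  -119  -174  -239
  Δ  : -35  -45  -55  -65
  Δ^2: -10  -10  -10
  Δ^3: 0  0
  Δ^4: 0
The second differences are constant (-10) and nonzero, while all higher differences vanish, so the minimal degree is 2.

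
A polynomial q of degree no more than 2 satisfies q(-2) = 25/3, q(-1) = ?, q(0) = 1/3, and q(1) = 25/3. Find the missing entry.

1/3

The 3 known points determine the degree-2 polynomial uniquely.
Write q(t) = at^2 + bt + c. Substituting each data point gives a linear system:
  4a - 2b + c = 25/3
  c = 1/3
  a + b + c = 25/3
Solving the system yields a = 4, b = 4, c = 1/3.
So q(t) = 4t^2 + 4t + 1/3.
Then q(-1) = 1/3.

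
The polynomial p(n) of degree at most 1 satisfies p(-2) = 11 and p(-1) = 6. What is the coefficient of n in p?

-5

Write p(n) = an + b. Substituting each data point gives a linear system:
  -2a + b = 11
  -a + b = 6
Solving the system yields a = -5, b = 1.
So p(n) = -5n + 1.
The leading coefficient is -5.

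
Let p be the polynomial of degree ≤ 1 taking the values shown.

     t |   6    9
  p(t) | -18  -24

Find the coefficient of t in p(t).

Write p(t) = at + b. Substituting each data point gives a linear system:
  6a + b = -18
  9a + b = -24
Solving the system yields a = -2, b = -6.
So p(t) = -2t - 6.
The leading coefficient is -2.

-2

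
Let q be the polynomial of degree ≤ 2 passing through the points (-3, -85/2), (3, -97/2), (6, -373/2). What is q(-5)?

-241/2

Write q(s) = as^2 + bs + c. Substituting each data point gives a linear system:
  9a - 3b + c = -85/2
  9a + 3b + c = -97/2
  36a + 6b + c = -373/2
Solving the system yields a = -5, b = -1, c = -1/2.
So q(s) = -5s^2 - s - 1/2.
Then q(-5) = -241/2.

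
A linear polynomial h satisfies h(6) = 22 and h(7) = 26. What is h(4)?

Using the Lagrange interpolation formula with nodes 6, 7:
  L_0(x) = (x - 7) / -1
  L_1(x) = (x - 6) / 1
Then h(x) = 22·L_0(x) + 26·L_1(x).
Expanding and collecting terms gives h(x) = 4x - 2.
Evaluating at x = 4: h(4) = 14.

14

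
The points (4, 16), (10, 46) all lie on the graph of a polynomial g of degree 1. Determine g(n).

g(n) = 5n - 4

Using the Lagrange interpolation formula with nodes 4, 10:
  L_0(n) = (n - 10) / -6
  L_1(n) = (n - 4) / 6
Then g(n) = 16·L_0(n) + 46·L_1(n).
Expanding and collecting terms gives g(n) = 5n - 4.
Check: g(4) = 16. ✓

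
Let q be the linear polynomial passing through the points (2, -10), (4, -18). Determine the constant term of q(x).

Write q(x) = ax + b. Substituting each data point gives a linear system:
  2a + b = -10
  4a + b = -18
Solving the system yields a = -4, b = -2.
So q(x) = -4x - 2.
The constant term is -2.

-2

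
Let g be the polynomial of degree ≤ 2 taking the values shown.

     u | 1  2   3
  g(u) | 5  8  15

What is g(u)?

g(u) = 2u^2 - 3u + 6

Write g(u) = au^2 + bu + c. Substituting each data point gives a linear system:
  a + b + c = 5
  4a + 2b + c = 8
  9a + 3b + c = 15
Solving the system yields a = 2, b = -3, c = 6.
So g(u) = 2u² - 3u + 6.
Check: g(2) = 8. ✓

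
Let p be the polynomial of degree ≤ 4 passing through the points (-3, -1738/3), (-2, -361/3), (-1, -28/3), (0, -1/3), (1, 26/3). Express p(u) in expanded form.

Write p(u) = au^4 + bu^3 + cu^2 + du + e. Substituting each data point gives a linear system:
  81a - 27b + 9c - 3d + e = -1738/3
  16a - 8b + 4c - 2d + e = -361/3
  a - b + c - d + e = -28/3
  e = -1/3
  a + b + c + d + e = 26/3
Solving the system yields a = -6, b = 5, c = 6, d = 4, e = -1/3.
So p(u) = -6u^4 + 5u^3 + 6u^2 + 4u - 1/3.
Check: p(1) = 26/3. ✓

p(u) = -6u^4 + 5u^3 + 6u^2 + 4u - 1/3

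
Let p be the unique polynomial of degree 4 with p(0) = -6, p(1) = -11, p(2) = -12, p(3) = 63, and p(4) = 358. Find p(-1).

3

Forward differences of the values at u = 0, 1, 2, 3, 4:
  p  : -6  -11  -12  63  358
  Δ  : -5  -1  75  295
  Δ^2: 4  76  220
  Δ^3: 72  144
  Δ^4: 72
The fourth differences are constant, confirming degree 4.
Interpolating (Newton forward form) and evaluating at u = -1 gives p(-1) = 3.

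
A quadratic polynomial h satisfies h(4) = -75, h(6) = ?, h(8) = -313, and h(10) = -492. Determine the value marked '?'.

On equispaced nodes a degree-2 polynomial has vanishing third forward difference, so
  - h(4) + 3·h(6) - 3·h(8) + h(10) = 0.
Substituting the known values and solving for h(6):
  3·h(6) = -522
  h(6) = -174.

-174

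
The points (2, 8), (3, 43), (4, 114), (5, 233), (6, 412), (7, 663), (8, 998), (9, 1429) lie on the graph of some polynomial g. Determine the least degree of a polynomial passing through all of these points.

Forward differences of the values at u = 2, 3, 4, 5, 6, 7, 8, 9:
  g  : 8  43  114  233  412  663  998  1429
  Δ  : 35  71  119  179  251  335  431
  Δ^2: 36  48  60  72  84  96
  Δ^3: 12  12  12  12  12
  Δ^4: 0  0  0  0
  Δ^5: 0  0  0
  Δ^6: 0  0
  Δ^7: 0
The third differences are constant (12) and nonzero, while all higher differences vanish, so the minimal degree is 3.

3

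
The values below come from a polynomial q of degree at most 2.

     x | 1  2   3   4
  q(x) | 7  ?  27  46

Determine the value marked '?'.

14

On equispaced nodes a degree-2 polynomial has vanishing third forward difference, so
  - q(1) + 3·q(2) - 3·q(3) + q(4) = 0.
Substituting the known values and solving for q(2):
  3·q(2) = 42
  q(2) = 14.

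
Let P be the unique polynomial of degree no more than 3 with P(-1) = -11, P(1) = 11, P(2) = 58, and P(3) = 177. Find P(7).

2093

Write P(n) = an^3 + bn^2 + cn + d. Substituting each data point gives a linear system:
  -a + b - c + d = -11
  a + b + c + d = 11
  8a + 4b + 2c + d = 58
  27a + 9b + 3c + d = 177
Solving the system yields a = 6, b = 0, c = 5, d = 0.
So P(n) = 6n^3 + 5n.
Then P(7) = 2093.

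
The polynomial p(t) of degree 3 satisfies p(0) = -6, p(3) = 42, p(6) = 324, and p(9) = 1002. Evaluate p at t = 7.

Write p(t) = at^3 + bt^2 + ct + d. Substituting each data point gives a linear system:
  d = -6
  27a + 9b + 3c + d = 42
  216a + 36b + 6c + d = 324
  729a + 81b + 9c + d = 1002
Solving the system yields a = 1, b = 4, c = -5, d = -6.
So p(t) = t^3 + 4t^2 - 5t - 6.
Then p(7) = 498.

498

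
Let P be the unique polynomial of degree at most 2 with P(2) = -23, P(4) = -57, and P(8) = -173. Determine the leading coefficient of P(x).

-2

Write P(x) = ax^2 + bx + c. Substituting each data point gives a linear system:
  4a + 2b + c = -23
  16a + 4b + c = -57
  64a + 8b + c = -173
Solving the system yields a = -2, b = -5, c = -5.
So P(x) = -2x^2 - 5x - 5.
The leading coefficient is -2.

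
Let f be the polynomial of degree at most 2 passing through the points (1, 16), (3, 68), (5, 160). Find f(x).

Using the Lagrange interpolation formula with nodes 1, 3, 5:
  L_0(x) = (x - 3)(x - 5) / 8
  L_1(x) = (x - 1)(x - 5) / -4
  L_2(x) = (x - 1)(x - 3) / 8
Then f(x) = 16·L_0(x) + 68·L_1(x) + 160·L_2(x).
Expanding and collecting terms gives f(x) = 5x² + 6x + 5.
Check: f(1) = 16. ✓

f(x) = 5x^2 + 6x + 5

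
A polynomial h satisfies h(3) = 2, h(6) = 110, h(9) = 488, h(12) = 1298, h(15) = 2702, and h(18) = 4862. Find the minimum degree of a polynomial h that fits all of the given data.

Forward differences of the values at t = 3, 6, 9, 12, 15, 18:
  h  : 2  110  488  1298  2702  4862
  Δ  : 108  378  810  1404  2160
  Δ^2: 270  432  594  756
  Δ^3: 162  162  162
  Δ^4: 0  0
  Δ^5: 0
The third differences are constant (162) and nonzero, while all higher differences vanish, so the minimal degree is 3.

3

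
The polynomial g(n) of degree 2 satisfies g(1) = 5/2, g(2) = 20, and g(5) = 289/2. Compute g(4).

91

Using the Lagrange interpolation formula with nodes 1, 2, 5:
  L_0(n) = (n - 2)(n - 5) / 4
  L_1(n) = (n - 1)(n - 5) / -3
  L_2(n) = (n - 1)(n - 2) / 12
Then g(n) = 5/2·L_0(n) + 20·L_1(n) + 289/2·L_2(n).
Expanding and collecting terms gives g(n) = 6n² - (1/2)n - 3.
Evaluating at n = 4: g(4) = 91.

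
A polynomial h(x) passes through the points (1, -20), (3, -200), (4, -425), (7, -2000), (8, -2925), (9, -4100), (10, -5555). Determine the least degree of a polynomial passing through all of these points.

Divided differences on the nodes 1, 3, 4, 7, 8, 9, 10:
  order 0: -20  -200  -425  -2000  -2925  -4100  -5555
  order 1: -90  -225  -525  -925  -1175  -1455
  order 2: -45  -75  -100  -125  -140
  order 3: -5  -5  -5  -5
  order 4: 0  0  0
  order 5: 0  0
  order 6: 0
The order-3 divided differences are all -5 (nonzero) and every higher order vanishes, so the data lies on a polynomial of degree exactly 3.

3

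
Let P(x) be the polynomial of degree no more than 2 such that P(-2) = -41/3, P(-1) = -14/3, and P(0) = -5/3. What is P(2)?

-41/3

Write P(x) = ax^2 + bx + c. Substituting each data point gives a linear system:
  4a - 2b + c = -41/3
  a - b + c = -14/3
  c = -5/3
Solving the system yields a = -3, b = 0, c = -5/3.
So P(x) = -3x^2 - 5/3.
Then P(2) = -41/3.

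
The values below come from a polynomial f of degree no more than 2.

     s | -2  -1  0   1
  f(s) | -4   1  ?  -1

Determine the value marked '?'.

2

The 3 known points determine the degree-2 polynomial uniquely.
Write f(s) = as^2 + bs + c. Substituting each data point gives a linear system:
  4a - 2b + c = -4
  a - b + c = 1
  a + b + c = -1
Solving the system yields a = -2, b = -1, c = 2.
So f(s) = -2s^2 - s + 2.
Then f(0) = 2.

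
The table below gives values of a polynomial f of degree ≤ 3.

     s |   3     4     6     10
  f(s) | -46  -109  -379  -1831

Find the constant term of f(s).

-1

Write f(s) = as^3 + bs^2 + cs + d. Substituting each data point gives a linear system:
  27a + 9b + 3c + d = -46
  64a + 16b + 4c + d = -109
  216a + 36b + 6c + d = -379
  1000a + 100b + 10c + d = -1831
Solving the system yields a = -2, b = 2, c = -3, d = -1.
So f(s) = -2s^3 + 2s^2 - 3s - 1.
The constant term is -1.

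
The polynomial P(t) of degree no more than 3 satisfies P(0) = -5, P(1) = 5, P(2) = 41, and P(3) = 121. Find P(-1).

-7

Write P(t) = at^3 + bt^2 + ct + d. Substituting each data point gives a linear system:
  d = -5
  a + b + c + d = 5
  8a + 4b + 2c + d = 41
  27a + 9b + 3c + d = 121
Solving the system yields a = 3, b = 4, c = 3, d = -5.
So P(t) = 3t^3 + 4t^2 + 3t - 5.
Then P(-1) = -7.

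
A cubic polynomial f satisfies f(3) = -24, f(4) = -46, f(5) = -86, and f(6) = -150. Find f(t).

Write f(t) = at^3 + bt^2 + ct + d. Substituting each data point gives a linear system:
  27a + 9b + 3c + d = -24
  64a + 16b + 4c + d = -46
  125a + 25b + 5c + d = -86
  216a + 36b + 6c + d = -150
Solving the system yields a = -1, b = 3, c = -6, d = -6.
So f(t) = -t^3 + 3t^2 - 6t - 6.
Check: f(4) = -46. ✓

f(t) = -t^3 + 3t^2 - 6t - 6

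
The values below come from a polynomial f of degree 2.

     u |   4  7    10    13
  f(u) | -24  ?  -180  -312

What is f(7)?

-84

On equispaced nodes a degree-2 polynomial has vanishing third forward difference, so
  - f(4) + 3·f(7) - 3·f(10) + f(13) = 0.
Substituting the known values and solving for f(7):
  3·f(7) = -252
  f(7) = -84.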